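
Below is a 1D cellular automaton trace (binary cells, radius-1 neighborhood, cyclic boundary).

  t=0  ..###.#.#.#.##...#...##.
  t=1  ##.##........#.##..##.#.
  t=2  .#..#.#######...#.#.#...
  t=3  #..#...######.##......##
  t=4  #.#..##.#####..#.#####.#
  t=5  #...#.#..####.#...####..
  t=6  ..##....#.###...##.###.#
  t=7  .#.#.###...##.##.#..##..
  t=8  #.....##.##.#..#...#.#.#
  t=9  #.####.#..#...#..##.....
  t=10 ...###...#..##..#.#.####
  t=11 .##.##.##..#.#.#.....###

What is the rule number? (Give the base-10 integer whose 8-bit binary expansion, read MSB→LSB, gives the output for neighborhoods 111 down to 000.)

  nb ###: next=#  (t=0,i=3, bit7=1)
  nb ##.: next=#  (t=0,i=4, bit6=1)
  nb #.#: next=.  (t=0,i=5, bit5=0)
  nb #..: next=.  (t=0,i=14, bit4=0)
  nb .##: next=.  (t=0,i=2, bit3=0)
  nb .#.: next=.  (t=0,i=6, bit2=0)
  nb ..#: next=#  (t=0,i=1, bit1=1)
  nb ...: next=#  (t=0,i=0, bit0=1)
  bits 11000011 = 195

195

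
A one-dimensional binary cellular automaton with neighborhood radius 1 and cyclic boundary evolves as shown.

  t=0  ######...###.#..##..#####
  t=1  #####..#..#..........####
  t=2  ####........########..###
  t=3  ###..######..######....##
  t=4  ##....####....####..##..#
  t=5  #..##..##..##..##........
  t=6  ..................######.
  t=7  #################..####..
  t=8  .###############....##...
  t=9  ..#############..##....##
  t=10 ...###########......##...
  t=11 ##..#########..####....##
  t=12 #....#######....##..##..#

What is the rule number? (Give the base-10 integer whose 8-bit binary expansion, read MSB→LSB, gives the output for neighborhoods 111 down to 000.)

  nb ###: next=#  (t=0,i=0, bit7=1)
  nb ##.: next=.  (t=0,i=5, bit6=0)
  nb #.#: next=.  (t=0,i=12, bit5=0)
  nb #..: next=.  (t=0,i=6, bit4=0)
  nb .##: next=.  (t=0,i=9, bit3=0)
  nb .#.: next=.  (t=0,i=13, bit2=0)
  nb ..#: next=.  (t=0,i=8, bit1=0)
  nb ...: next=#  (t=0,i=7, bit0=1)
  bits 10000001 = 129

129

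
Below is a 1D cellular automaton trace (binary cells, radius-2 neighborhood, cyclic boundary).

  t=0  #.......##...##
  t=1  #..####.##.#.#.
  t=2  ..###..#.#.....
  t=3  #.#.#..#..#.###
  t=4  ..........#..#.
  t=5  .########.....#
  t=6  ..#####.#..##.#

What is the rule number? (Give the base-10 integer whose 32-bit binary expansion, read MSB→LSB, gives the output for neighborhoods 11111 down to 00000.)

2550837731

  ##### -> #   bit 31 = 1  t=5,i=3
  ####. -> .   bit 30 = 0  t=1,i=5
  ###.# -> .   bit 29 = 0  t=1,i=6
  ###.. -> #   bit 28 = 1  t=0,i=0
  ##.## -> #   bit 27 = 1  t=1,i=7
  ##.#. -> .   bit 26 = 0  t=1,i=10
  ##..# -> .   bit 25 = 0  t=2,i=5
  ##... -> .   bit 24 = 0  t=0,i=1
  #.### -> .   bit 23 = 0  t=3,i=12
  #.##. -> .   bit 22 = 0  t=1,i=8
  #.#.# -> .   bit 21 = 0  t=1,i=11
  #.#.. -> .   bit 20 = 0  t=1,i=0
  #..## -> #   bit 19 = 1  t=1,i=2
  #..#. -> .   bit 18 = 0  t=2,i=6
  #...# -> #   bit 17 = 1  t=0,i=11
  #.... -> .   bit 16 = 0  t=0,i=2
  .#### -> #   bit 15 = 1  t=1,i=4
  .###. -> .   bit 14 = 0  t=0,i=14
  .##.# -> #   bit 13 = 1  t=1,i=9
  .##.. -> #   bit 12 = 1  t=0,i=9
  .#.## -> .   bit 11 = 0  t=3,i=11
  .#.#. -> .   bit 10 = 0  t=1,i=12
  .#..# -> .   bit 9 = 0  t=1,i=1
  .#... -> #   bit 8 = 1  t=2,i=10
  ..### -> #   bit 7 = 1  t=0,i=13
  ..##. -> #   bit 6 = 1  t=0,i=8
  ..#.# -> #   bit 5 = 1  t=2,i=7
  ..#.. -> .   bit 4 = 0  t=3,i=7
  ...## -> .   bit 3 = 0  t=0,i=7
  ...#. -> .   bit 2 = 0  t=4,i=9
  ....# -> #   bit 1 = 1  t=0,i=6
  ..... -> #   bit 0 = 1  t=0,i=3
  bits 10011000000010101011000111100011 = 2550837731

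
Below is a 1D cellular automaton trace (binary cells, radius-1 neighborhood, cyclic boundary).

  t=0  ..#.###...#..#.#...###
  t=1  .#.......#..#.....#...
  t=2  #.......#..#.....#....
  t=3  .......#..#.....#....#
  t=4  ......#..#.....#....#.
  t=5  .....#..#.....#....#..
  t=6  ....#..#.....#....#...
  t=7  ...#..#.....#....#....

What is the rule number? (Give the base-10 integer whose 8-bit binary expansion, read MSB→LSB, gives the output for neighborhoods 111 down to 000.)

  nb ###: next=.  (t=0,i=5, bit7=0)
  nb ##.: next=.  (t=0,i=6, bit6=0)
  nb #.#: next=.  (t=0,i=3, bit5=0)
  nb #..: next=.  (t=0,i=0, bit4=0)
  nb .##: next=.  (t=0,i=4, bit3=0)
  nb .#.: next=.  (t=0,i=2, bit2=0)
  nb ..#: next=#  (t=0,i=1, bit1=1)
  nb ...: next=.  (t=0,i=8, bit0=0)
  bits 00000010 = 2

2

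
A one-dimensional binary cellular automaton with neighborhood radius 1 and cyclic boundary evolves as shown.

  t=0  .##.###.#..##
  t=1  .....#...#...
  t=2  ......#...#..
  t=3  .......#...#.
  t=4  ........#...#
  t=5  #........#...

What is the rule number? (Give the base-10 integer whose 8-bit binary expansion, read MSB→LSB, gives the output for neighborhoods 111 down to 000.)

  ### -> #   bit 7 = 1  t=0,i=5
  ##. -> .   bit 6 = 0  t=0,i=2
  #.# -> .   bit 5 = 0  t=0,i=0
  #.. -> #   bit 4 = 1  t=0,i=9
  .## -> .   bit 3 = 0  t=0,i=1
  .#. -> .   bit 2 = 0  t=0,i=8
  ..# -> .   bit 1 = 0  t=0,i=10
  ... -> .   bit 0 = 0  t=1,i=0
  bits 10010000 = 144

144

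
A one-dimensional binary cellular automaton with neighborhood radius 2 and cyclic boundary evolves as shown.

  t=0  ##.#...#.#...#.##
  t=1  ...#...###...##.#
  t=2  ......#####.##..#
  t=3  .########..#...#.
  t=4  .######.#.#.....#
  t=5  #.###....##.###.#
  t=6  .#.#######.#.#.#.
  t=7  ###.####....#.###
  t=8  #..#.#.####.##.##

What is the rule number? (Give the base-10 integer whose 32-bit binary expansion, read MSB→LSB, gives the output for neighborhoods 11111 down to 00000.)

  [31] ##### => #  t=2,i=8
  [30] ####. => .  t=0,i=0
  [29] ###.# => .  t=0,i=1
  [28] ###.. => #  t=1,i=9
  [27] ##.## => #  t=2,i=11
  [26] ##.#. => .  t=0,i=2
  [25] ##..# => .  t=2,i=14
  [24] ##... => #  t=1,i=10
  [23] #.### => .  t=0,i=15
  [22] #.##. => .  t=2,i=12
  [21] #.#.# => .  t=4,i=8
  [20] #.#.. => #  t=0,i=3
  [19] #..## => .  t=3,i=0
  [18] #..#. => #  t=2,i=15
  [17] #...# => .  t=0,i=5
  [16] #.... => #  t=2,i=1
  [15] .#### => #  t=0,i=16
  [14] .###. => #  t=1,i=8
  [13] .##.# => .  t=1,i=14
  [12] .##.. => .  t=2,i=13
  [11] .#.## => #  t=0,i=14
  [10] .#.#. => #  t=0,i=8
  [9] .#..# => #  t=3,i=16
  [8] .#... => .  t=0,i=4
  [7] ..### => #  t=1,i=7
  [6] ..##. => #  t=1,i=13
  [5] ..#.# => #  t=0,i=7
  [4] ..#.. => .  t=1,i=3
  [3] ...## => #  t=1,i=6
  [2] ...#. => .  t=0,i=6
  [1] ....# => #  t=2,i=4
  [0] ..... => #  t=2,i=2
  bits 10011001000101011100111011101011 = 2568343275

2568343275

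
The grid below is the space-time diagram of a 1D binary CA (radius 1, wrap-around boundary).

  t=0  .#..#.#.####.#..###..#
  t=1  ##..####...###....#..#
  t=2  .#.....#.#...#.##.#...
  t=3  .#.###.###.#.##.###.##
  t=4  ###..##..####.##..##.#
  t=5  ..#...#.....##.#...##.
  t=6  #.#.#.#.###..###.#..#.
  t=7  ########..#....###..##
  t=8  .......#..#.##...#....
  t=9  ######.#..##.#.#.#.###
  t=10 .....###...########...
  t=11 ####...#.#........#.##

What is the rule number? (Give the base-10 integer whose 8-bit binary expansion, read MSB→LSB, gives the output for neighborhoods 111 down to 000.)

  ### -> .   bit 7 = 0  t=0,i=9
  ##. -> #   bit 6 = 1  t=0,i=11
  #.# -> #   bit 5 = 1  t=0,i=0
  #.. -> .   bit 4 = 0  t=0,i=2
  .## -> .   bit 3 = 0  t=0,i=8
  .#. -> #   bit 2 = 1  t=0,i=1
  ..# -> .   bit 1 = 0  t=0,i=3
  ... -> #   bit 0 = 1  t=1,i=9
  bits 01100101 = 101

101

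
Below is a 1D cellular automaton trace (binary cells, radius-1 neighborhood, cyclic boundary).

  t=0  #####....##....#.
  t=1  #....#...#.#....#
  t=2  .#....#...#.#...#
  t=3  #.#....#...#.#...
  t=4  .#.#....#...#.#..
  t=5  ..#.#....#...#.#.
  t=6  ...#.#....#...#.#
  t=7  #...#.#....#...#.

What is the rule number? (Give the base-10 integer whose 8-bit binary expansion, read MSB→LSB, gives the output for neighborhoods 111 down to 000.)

  nb ###: next=.  (t=0,i=1, bit7=0)
  nb ##.: next=.  (t=0,i=4, bit6=0)
  nb #.#: next=#  (t=0,i=16, bit5=1)
  nb #..: next=#  (t=0,i=5, bit4=1)
  nb .##: next=#  (t=0,i=0, bit3=1)
  nb .#.: next=.  (t=0,i=15, bit2=0)
  nb ..#: next=.  (t=0,i=8, bit1=0)
  nb ...: next=.  (t=0,i=6, bit0=0)
  bits 00111000 = 56

56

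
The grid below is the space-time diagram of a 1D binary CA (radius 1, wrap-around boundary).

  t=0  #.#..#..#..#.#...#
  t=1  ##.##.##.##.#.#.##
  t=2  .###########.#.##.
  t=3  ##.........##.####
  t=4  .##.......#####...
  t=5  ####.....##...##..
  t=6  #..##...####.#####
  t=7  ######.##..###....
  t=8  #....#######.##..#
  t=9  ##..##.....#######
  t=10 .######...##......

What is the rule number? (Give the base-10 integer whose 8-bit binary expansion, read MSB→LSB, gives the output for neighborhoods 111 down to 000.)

122

  ###|.  b7=0 t=1,i=0
  ##.|#  b6=1 t=0,i=0
  #.#|#  b5=1 t=0,i=1
  #..|#  b4=1 t=0,i=3
  .##|#  b3=1 t=0,i=17
  .#.|.  b2=0 t=0,i=2
  ..#|#  b1=1 t=0,i=4
  ...|.  b0=0 t=0,i=15
  bits 01111010 = 122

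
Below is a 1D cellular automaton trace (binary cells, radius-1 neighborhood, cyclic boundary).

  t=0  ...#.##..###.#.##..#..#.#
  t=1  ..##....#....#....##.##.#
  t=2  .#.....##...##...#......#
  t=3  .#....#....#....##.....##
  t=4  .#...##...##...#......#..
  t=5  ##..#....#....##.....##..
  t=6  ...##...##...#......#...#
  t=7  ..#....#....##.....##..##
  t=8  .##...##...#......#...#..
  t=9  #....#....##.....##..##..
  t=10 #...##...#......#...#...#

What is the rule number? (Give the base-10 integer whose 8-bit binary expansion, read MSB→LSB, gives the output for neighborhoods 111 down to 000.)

6

  ### -> .   bit 7 = 0  t=0,i=10
  ##. -> .   bit 6 = 0  t=0,i=6
  #.# -> .   bit 5 = 0  t=0,i=4
  #.. -> .   bit 4 = 0  t=0,i=0
  .## -> .   bit 3 = 0  t=0,i=5
  .#. -> #   bit 2 = 1  t=0,i=3
  ..# -> #   bit 1 = 1  t=0,i=2
  ... -> .   bit 0 = 0  t=0,i=1
  bits 00000110 = 6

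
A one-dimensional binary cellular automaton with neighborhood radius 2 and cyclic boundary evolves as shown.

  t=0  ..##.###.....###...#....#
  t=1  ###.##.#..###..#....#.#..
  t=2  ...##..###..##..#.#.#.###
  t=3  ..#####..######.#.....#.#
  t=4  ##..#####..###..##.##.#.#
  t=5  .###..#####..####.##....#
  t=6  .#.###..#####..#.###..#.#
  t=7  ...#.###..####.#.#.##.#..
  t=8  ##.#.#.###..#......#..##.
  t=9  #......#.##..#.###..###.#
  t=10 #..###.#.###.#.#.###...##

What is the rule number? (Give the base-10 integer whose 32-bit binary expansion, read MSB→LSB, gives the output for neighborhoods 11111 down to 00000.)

  [31] ##### => #  t=3,i=4
  [30] ####. => #  t=3,i=5
  [29] ###.# => .  t=1,i=2
  [28] ###.. => #  t=0,i=7
  [27] ##.## => #  t=0,i=4
  [26] ##.#. => .  t=1,i=6
  [25] ##..# => #  t=1,i=13
  [24] ##... => .  t=0,i=8
  [23] #.### => #  t=0,i=5
  [22] #.##. => #  t=1,i=4
  [21] #.#.# => .  t=2,i=18
  [20] #.#.. => #  t=1,i=7
  [19] #..## => #  t=0,i=1
  [18] #..#. => .  t=1,i=14
  [17] #...# => .  t=0,i=17
  [16] #.... => .  t=0,i=9
  [15] .#### => .  t=3,i=3
  [14] .###. => .  t=0,i=6
  [13] .##.# => .  t=0,i=3
  [12] .##.. => #  t=2,i=4
  [11] .#.## => .  t=2,i=21
  [10] .#.#. => .  t=1,i=21
  [9] .#..# => #  t=0,i=0
  [8] .#... => #  t=0,i=20
  [7] ..### => .  t=0,i=13
  [6] ..##. => #  t=0,i=2
  [5] ..#.# => #  t=1,i=20
  [4] ..#.. => .  t=0,i=19
  [3] ...## => #  t=0,i=12
  [2] ...#. => .  t=0,i=18
  [1] ....# => #  t=0,i=11
  [0] ..... => #  t=0,i=10
  bits 11011010110110000001001101101011 = 3671593835

3671593835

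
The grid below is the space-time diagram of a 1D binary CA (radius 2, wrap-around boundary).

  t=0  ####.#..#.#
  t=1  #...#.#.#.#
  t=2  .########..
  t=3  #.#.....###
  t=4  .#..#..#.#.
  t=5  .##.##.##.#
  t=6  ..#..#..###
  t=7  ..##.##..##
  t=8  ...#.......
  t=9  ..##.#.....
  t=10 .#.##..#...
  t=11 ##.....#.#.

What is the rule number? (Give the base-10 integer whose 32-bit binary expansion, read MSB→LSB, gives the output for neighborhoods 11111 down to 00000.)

  #####|.  b31=0 t=0,i=1
  ####.|.  b30=0 t=0,i=2
  ###.#|.  b29=0 t=0,i=3
  ###..|#  b28=1 t=2,i=8
  ##.##|.  b27=0 t=5,i=3
  ##.#.|#  b26=1 t=0,i=4
  ##..#|.  b25=0 t=6,i=0
  ##...|#  b24=1 t=1,i=1
  #.###|#  b23=1 t=0,i=10
  #.##.|.  b22=0 t=1,i=10
  #.#.#|#  b21=1 t=1,i=6
  #.#..|.  b20=0 t=0,i=5
  #..##|.  b19=0 t=6,i=7
  #..#.|.  b18=0 t=0,i=7
  #...#|#  b17=1 t=1,i=2
  #....|#  b16=1 t=3,i=4
  .####|#  b15=1 t=0,i=0
  .###.|#  b14=1 t=6,i=9
  .##.#|#  b13=1 t=5,i=2
  .##..|.  b12=0 t=1,i=0
  .#.##|.  b11=0 t=0,i=9
  .#.#.|#  b10=1 t=1,i=5
  .#..#|#  b9=1 t=0,i=6
  .#...|.  b8=0 t=3,i=3
  ..###|.  b7=0 t=2,i=1
  ..##.|.  b6=0 t=7,i=2
  ..#.#|#  b5=1 t=0,i=8
  ..#..|#  b4=1 t=4,i=1
  ...##|#  b3=1 t=2,i=0
  ...#.|#  b2=1 t=1,i=3
  ....#|.  b1=0 t=3,i=6
  .....|.  b0=0 t=3,i=5
  bits 00010101101000111110011000111100 = 363062844

363062844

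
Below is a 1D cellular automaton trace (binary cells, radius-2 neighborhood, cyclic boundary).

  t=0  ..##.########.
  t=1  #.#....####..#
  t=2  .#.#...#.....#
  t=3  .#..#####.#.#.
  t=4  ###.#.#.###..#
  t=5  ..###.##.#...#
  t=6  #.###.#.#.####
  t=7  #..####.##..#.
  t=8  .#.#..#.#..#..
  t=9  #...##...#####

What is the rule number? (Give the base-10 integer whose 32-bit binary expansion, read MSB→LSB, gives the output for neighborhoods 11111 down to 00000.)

2774944725

  nb #####: next=#  (t=0,i=7, bit31=1)
  nb ####.: next=.  (t=0,i=11, bit30=0)
  nb ###.#: next=#  (t=3,i=8, bit29=1)
  nb ###..: next=.  (t=0,i=12, bit28=0)
  nb ##.##: next=.  (t=0,i=4, bit27=0)
  nb ##.#.: next=#  (t=1,i=1, bit26=1)
  nb ##..#: next=.  (t=1,i=11, bit25=0)
  nb ##...: next=#  (t=0,i=13, bit24=1)
  nb #.###: next=.  (t=0,i=5, bit23=0)
  nb #.##.: next=#  (t=5,i=6, bit22=1)
  nb #.#.#: next=#  (t=2,i=1, bit21=1)
  nb #.#..: next=.  (t=1,i=2, bit20=0)
  nb #..##: next=.  (t=1,i=12, bit19=0)
  nb #..#.: next=#  (t=3,i=0, bit18=1)
  nb #...#: next=#  (t=0,i=0, bit17=1)
  nb #....: next=.  (t=1,i=4, bit16=0)
  nb .####: next=.  (t=0,i=6, bit15=0)
  nb .###.: next=#  (t=4,i=9, bit14=1)
  nb .##.#: next=.  (t=0,i=3, bit13=0)
  nb .##..: next=.  (t=7,i=9, bit12=0)
  nb .#.##: next=#  (t=4,i=7, bit11=1)
  nb .#.#.: next=.  (t=2,i=0, bit10=0)
  nb .#..#: next=#  (t=3,i=2, bit9=1)
  nb .#...: next=#  (t=1,i=3, bit8=1)
  nb ..###: next=#  (t=1,i=7, bit7=1)
  nb ..##.: next=#  (t=0,i=2, bit6=1)
  nb ..#.#: next=.  (t=2,i=13, bit5=0)
  nb ..#..: next=#  (t=2,i=7, bit4=1)
  nb ...##: next=.  (t=0,i=1, bit3=0)
  nb ...#.: next=#  (t=2,i=6, bit2=1)
  nb ....#: next=.  (t=1,i=5, bit1=0)
  nb .....: next=#  (t=2,i=10, bit0=1)
  bits 10100101011001100100101111010101 = 2774944725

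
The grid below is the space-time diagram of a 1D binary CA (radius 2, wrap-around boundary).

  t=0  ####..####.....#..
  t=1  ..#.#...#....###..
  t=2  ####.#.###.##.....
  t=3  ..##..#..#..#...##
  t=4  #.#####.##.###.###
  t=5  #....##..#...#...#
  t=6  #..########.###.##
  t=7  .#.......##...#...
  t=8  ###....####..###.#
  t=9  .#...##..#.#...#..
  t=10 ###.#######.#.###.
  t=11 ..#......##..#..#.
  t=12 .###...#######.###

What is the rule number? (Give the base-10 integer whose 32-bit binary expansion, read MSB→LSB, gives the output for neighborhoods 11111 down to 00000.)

  ##### -> .   bit 31 = 0  t=4,i=4
  ####. -> #   bit 30 = 1  t=0,i=2
  ###.# -> #   bit 29 = 1  t=2,i=3
  ###.. -> .   bit 28 = 0  t=0,i=3
  ##.## -> .   bit 27 = 0  t=2,i=10
  ##.#. -> .   bit 26 = 0  t=2,i=4
  ##..# -> #   bit 25 = 1  t=0,i=4
  ##... -> .   bit 24 = 0  t=0,i=10
  #.### -> .   bit 23 = 0  t=2,i=7
  #.##. -> .   bit 22 = 0  t=2,i=11
  #.#.# -> .   bit 21 = 0  t=2,i=5
  #.#.. -> .   bit 20 = 0  t=1,i=4
  #..## -> .   bit 19 = 0  t=0,i=5
  #..#. -> #   bit 18 = 1  t=3,i=5
  #...# -> .   bit 17 = 0  t=1,i=6
  #.... -> .   bit 16 = 0  t=0,i=11
  .#### -> .   bit 15 = 0  t=0,i=1
  .###. -> .   bit 14 = 0  t=1,i=14
  .##.# -> #   bit 13 = 1  t=4,i=9
  .##.. -> #   bit 12 = 1  t=2,i=12
  .#.## -> #   bit 11 = 1  t=2,i=6
  .#.#. -> #   bit 10 = 1  t=1,i=3
  .#..# -> .   bit 9 = 0  t=0,i=16
  .#... -> #   bit 8 = 1  t=1,i=5
  ..### -> .   bit 7 = 0  t=0,i=0
  ..##. -> #   bit 6 = 1  t=3,i=2
  ..#.# -> #   bit 5 = 1  t=1,i=2
  ..#.. -> #   bit 4 = 1  t=0,i=15
  ...## -> #   bit 3 = 1  t=1,i=12
  ...#. -> #   bit 2 = 1  t=0,i=14
  ....# -> #   bit 1 = 1  t=0,i=13
  ..... -> .   bit 0 = 0  t=0,i=12
  bits 01100010000001000011110101111110 = 1644445054

1644445054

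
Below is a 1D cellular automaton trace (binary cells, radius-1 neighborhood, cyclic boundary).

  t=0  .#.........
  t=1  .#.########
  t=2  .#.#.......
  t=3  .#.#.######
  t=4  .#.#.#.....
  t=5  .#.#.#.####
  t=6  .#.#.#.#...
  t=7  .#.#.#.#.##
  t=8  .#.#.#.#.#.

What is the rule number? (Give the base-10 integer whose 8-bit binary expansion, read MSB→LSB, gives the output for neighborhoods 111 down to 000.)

  [7] ### => .  t=1,i=4
  [6] ##. => .  t=1,i=10
  [5] #.# => .  t=1,i=0
  [4] #.. => .  t=0,i=2
  [3] .## => #  t=1,i=3
  [2] .#. => #  t=0,i=1
  [1] ..# => .  t=0,i=0
  [0] ... => #  t=0,i=3
  bits 00001101 = 13

13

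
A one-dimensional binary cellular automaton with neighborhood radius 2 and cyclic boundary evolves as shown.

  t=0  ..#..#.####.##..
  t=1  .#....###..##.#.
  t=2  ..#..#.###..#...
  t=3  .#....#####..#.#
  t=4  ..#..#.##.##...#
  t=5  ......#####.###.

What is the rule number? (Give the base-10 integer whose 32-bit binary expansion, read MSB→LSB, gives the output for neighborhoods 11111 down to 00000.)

  #####|#  b31=1 t=3,i=8
  ####.|.  b30=0 t=0,i=9
  ###.#|.  b29=0 t=0,i=10
  ###..|#  b28=1 t=1,i=8
  ##.##|#  b27=1 t=0,i=11
  ##.#.|.  b26=0 t=1,i=13
  ##..#|#  b25=1 t=1,i=9
  ##...|#  b24=1 t=0,i=14
  #.###|#  b23=1 t=0,i=7
  #.##.|#  b22=1 t=0,i=12
  #.#.#|#  b21=1 t=3,i=15
  #.#..|.  b20=0 t=1,i=14
  #..##|.  b19=0 t=1,i=10
  #..#.|.  b18=0 t=0,i=4
  #...#|#  b17=1 t=4,i=13
  #....|.  b16=0 t=0,i=15
  .####|#  b15=1 t=0,i=8
  .###.|#  b14=1 t=1,i=7
  .##.#|#  b13=1 t=1,i=12
  .##..|.  b12=0 t=0,i=13
  .#.##|#  b11=1 t=0,i=6
  .#.#.|.  b10=0 t=3,i=0
  .#..#|.  b9=0 t=0,i=3
  .#...|#  b8=1 t=1,i=2
  ..###|.  b7=0 t=1,i=6
  ..##.|.  b6=0 t=1,i=11
  ..#.#|.  b5=0 t=0,i=5
  ..#..|.  b4=0 t=0,i=2
  ...##|#  b3=1 t=1,i=5
  ...#.|#  b2=1 t=0,i=1
  ....#|.  b1=0 t=0,i=0
  .....|#  b0=1 t=2,i=15
  bits 10011011111000101110100100001101 = 2615339277

2615339277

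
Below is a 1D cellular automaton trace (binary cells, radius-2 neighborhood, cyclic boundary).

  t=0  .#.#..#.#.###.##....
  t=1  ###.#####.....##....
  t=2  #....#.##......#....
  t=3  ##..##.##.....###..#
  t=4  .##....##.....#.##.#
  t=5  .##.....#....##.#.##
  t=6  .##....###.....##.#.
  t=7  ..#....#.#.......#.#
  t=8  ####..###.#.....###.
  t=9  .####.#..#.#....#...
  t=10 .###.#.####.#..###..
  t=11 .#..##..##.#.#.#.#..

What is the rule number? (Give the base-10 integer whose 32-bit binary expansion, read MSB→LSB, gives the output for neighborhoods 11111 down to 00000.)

1449433012

  ##### -> .   bit 31 = 0  t=1,i=6
  ####. -> #   bit 30 = 1  t=1,i=7
  ###.# -> .   bit 29 = 0  t=0,i=12
  ###.. -> #   bit 28 = 1  t=1,i=8
  ##.## -> .   bit 27 = 0  t=0,i=13
  ##.#. -> #   bit 26 = 1  t=4,i=18
  ##..# -> #   bit 25 = 1  t=3,i=2
  ##... -> .   bit 24 = 0  t=0,i=16
  #.### -> .   bit 23 = 0  t=0,i=10
  #.##. -> #   bit 22 = 1  t=0,i=14
  #.#.# -> #   bit 21 = 1  t=0,i=8
  #.#.. -> .   bit 20 = 0  t=0,i=3
  #..## -> .   bit 19 = 0  t=3,i=3
  #..#. -> #   bit 18 = 1  t=0,i=5
  #...# -> .   bit 17 = 0  t=10,i=19
  #.... -> .   bit 16 = 0  t=0,i=17
  .#### -> #   bit 15 = 1  t=1,i=5
  .###. -> .   bit 14 = 0  t=0,i=11
  .##.# -> .   bit 13 = 0  t=3,i=5
  .##.. -> #   bit 12 = 1  t=0,i=15
  .#.## -> .   bit 11 = 0  t=0,i=9
  .#.#. -> #   bit 10 = 1  t=0,i=2
  .#..# -> #   bit 9 = 1  t=0,i=4
  .#... -> #   bit 8 = 1  t=2,i=1
  ..### -> #   bit 7 = 1  t=1,i=0
  ..##. -> .   bit 6 = 0  t=1,i=14
  ..#.# -> #   bit 5 = 1  t=0,i=1
  ..#.. -> #   bit 4 = 1  t=2,i=0
  ...## -> .   bit 3 = 0  t=1,i=13
  ...#. -> #   bit 2 = 1  t=0,i=0
  ....# -> .   bit 1 = 0  t=0,i=19
  ..... -> .   bit 0 = 0  t=0,i=18
  bits 01010110011001001001011110110100 = 1449433012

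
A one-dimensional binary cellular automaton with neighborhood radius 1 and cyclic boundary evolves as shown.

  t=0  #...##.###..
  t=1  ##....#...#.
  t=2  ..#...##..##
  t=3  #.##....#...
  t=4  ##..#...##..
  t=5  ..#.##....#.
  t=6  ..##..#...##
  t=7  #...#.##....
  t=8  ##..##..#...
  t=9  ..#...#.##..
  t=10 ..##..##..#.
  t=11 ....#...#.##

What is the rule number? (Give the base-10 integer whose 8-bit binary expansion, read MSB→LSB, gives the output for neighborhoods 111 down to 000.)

  [7] ### => .  t=0,i=8
  [6] ##. => .  t=0,i=5
  [5] #.# => #  t=0,i=6
  [4] #.. => #  t=0,i=1
  [3] .## => .  t=0,i=4
  [2] .#. => #  t=0,i=0
  [1] ..# => .  t=0,i=3
  [0] ... => .  t=0,i=2
  bits 00110100 = 52

52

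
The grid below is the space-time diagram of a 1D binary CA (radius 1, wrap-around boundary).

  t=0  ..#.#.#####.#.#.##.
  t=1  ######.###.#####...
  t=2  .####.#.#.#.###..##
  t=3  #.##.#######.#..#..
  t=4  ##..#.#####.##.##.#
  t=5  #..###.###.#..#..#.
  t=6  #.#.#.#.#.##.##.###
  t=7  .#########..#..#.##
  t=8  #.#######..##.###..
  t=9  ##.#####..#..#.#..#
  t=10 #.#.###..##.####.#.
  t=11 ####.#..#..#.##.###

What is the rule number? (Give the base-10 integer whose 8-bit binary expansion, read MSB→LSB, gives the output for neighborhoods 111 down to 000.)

167

  [7] ### => #  t=0,i=7
  [6] ##. => .  t=0,i=10
  [5] #.# => #  t=0,i=3
  [4] #.. => .  t=0,i=18
  [3] .## => .  t=0,i=6
  [2] .#. => #  t=0,i=2
  [1] ..# => #  t=0,i=1
  [0] ... => #  t=0,i=0
  bits 10100111 = 167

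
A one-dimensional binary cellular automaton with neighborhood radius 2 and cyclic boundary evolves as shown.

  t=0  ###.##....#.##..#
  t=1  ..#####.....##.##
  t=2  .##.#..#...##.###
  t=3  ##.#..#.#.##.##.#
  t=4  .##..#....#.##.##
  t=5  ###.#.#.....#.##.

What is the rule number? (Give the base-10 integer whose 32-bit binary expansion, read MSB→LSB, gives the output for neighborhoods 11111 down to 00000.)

  nb #####: next=#  (t=1,i=4, bit31=1)
  nb ####.: next=.  (t=0,i=1, bit30=0)
  nb ###.#: next=#  (t=0,i=2, bit29=1)
  nb ###..: next=.  (t=1,i=6, bit28=0)
  nb ##.##: next=#  (t=0,i=3, bit27=1)
  nb ##.#.: next=#  (t=2,i=3, bit26=1)
  nb ##..#: next=.  (t=0,i=14, bit25=0)
  nb ##...: next=#  (t=0,i=6, bit24=1)
  nb #.###: next=#  (t=2,i=14, bit23=1)
  nb #.##.: next=#  (t=0,i=4, bit22=1)
  nb #.#.#: next=.  (t=3,i=8, bit21=0)
  nb #.#..: next=.  (t=2,i=4, bit20=0)
  nb #..##: next=#  (t=0,i=15, bit19=1)
  nb #..#.: next=#  (t=2,i=6, bit18=1)
  nb #...#: next=.  (t=2,i=9, bit17=0)
  nb #....: next=.  (t=0,i=7, bit16=0)
  nb .####: next=.  (t=0,i=0, bit15=0)
  nb .###.: next=.  (t=2,i=15, bit14=0)
  nb .##.#: next=.  (t=1,i=13, bit13=0)
  nb .##..: next=#  (t=0,i=5, bit12=1)
  nb .#.##: next=.  (t=0,i=11, bit11=0)
  nb .#.#.: next=.  (t=3,i=7, bit10=0)
  nb .#..#: next=.  (t=2,i=5, bit9=0)
  nb .#...: next=#  (t=2,i=8, bit8=1)
  nb ..###: next=#  (t=0,i=16, bit7=1)
  nb ..##.: next=#  (t=1,i=12, bit6=1)
  nb ..#.#: next=.  (t=0,i=10, bit5=0)
  nb ..#..: next=.  (t=2,i=7, bit4=0)
  nb ...##: next=#  (t=1,i=11, bit3=1)
  nb ...#.: next=.  (t=0,i=9, bit2=0)
  nb ....#: next=.  (t=0,i=8, bit1=0)
  nb .....: next=.  (t=1,i=9, bit0=0)
  bits 10101101110011000001000111001000 = 2915832264

2915832264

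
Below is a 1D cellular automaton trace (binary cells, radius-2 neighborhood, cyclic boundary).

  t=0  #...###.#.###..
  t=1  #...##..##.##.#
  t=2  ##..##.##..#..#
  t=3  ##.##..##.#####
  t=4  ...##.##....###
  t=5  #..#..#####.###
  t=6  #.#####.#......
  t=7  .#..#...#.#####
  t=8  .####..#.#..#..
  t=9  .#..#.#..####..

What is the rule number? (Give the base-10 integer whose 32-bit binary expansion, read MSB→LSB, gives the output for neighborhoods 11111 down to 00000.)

2440911575

  [31] ##### => #  t=3,i=12
  [30] ####. => .  t=3,i=0
  [29] ###.# => .  t=0,i=6
  [28] ###.. => #  t=0,i=12
  [27] ##.## => .  t=1,i=10
  [26] ##.#. => .  t=0,i=7
  [25] ##..# => .  t=0,i=13
  [24] ##... => #  t=1,i=1
  [23] #.### => .  t=0,i=10
  [22] #.##. => #  t=1,i=11
  [21] #.#.# => #  t=0,i=8
  [20] #.#.. => #  t=6,i=8
  [19] #..## => #  t=1,i=7
  [18] #..#. => #  t=0,i=14
  [17] #...# => .  t=0,i=2
  [16] #.... => #  t=4,i=9
  [15] .#### => .  t=3,i=11
  [14] .###. => #  t=0,i=5
  [13] .##.# => .  t=1,i=9
  [12] .##.. => #  t=1,i=0
  [11] .#.## => #  t=0,i=9
  [10] .#.#. => .  t=8,i=8
  [9] .#..# => #  t=2,i=12
  [8] .#... => .  t=0,i=1
  [7] ..### => #  t=0,i=4
  [6] ..##. => #  t=1,i=4
  [5] ..#.# => .  t=6,i=0
  [4] ..#.. => #  t=0,i=0
  [3] ...## => .  t=0,i=3
  [2] ...#. => #  t=6,i=14
  [1] ....# => #  t=4,i=10
  [0] ..... => #  t=6,i=11
  bits 10010001011111010101101011010111 = 2440911575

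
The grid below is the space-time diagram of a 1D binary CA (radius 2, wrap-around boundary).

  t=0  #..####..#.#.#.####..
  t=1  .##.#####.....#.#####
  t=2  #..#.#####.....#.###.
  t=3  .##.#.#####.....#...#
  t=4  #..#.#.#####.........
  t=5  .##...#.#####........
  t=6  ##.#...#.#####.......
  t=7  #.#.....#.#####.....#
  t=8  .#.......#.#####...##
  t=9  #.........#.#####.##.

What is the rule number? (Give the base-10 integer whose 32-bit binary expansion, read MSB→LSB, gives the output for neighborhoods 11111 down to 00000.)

  ##### -> #   bit 31 = 1  t=1,i=6
  ####. -> #   bit 30 = 1  t=0,i=5
  ###.# -> .   bit 29 = 0  t=1,i=20
  ###.. -> #   bit 28 = 1  t=0,i=6
  ##.## -> #   bit 27 = 1  t=1,i=0
  ##.#. -> #   bit 26 = 1  t=2,i=20
  ##..# -> #   bit 25 = 1  t=0,i=7
  ##... -> #   bit 24 = 1  t=1,i=9
  #.### -> .   bit 23 = 0  t=0,i=15
  #.##. -> .   bit 22 = 0  t=1,i=1
  #.#.# -> .   bit 21 = 0  t=0,i=11
  #.#.. -> .   bit 20 = 0  t=2,i=0
  #..## -> #   bit 19 = 1  t=0,i=2
  #..#. -> #   bit 18 = 1  t=0,i=8
  #...# -> .   bit 17 = 0  t=3,i=18
  #.... -> .   bit 16 = 0  t=1,i=10
  .#### -> #   bit 15 = 1  t=0,i=4
  .###. -> .   bit 14 = 0  t=2,i=18
  .##.# -> .   bit 13 = 0  t=1,i=2
  .##.. -> .   bit 12 = 0  t=5,i=2
  .#.## -> #   bit 11 = 1  t=0,i=14
  .#.#. -> .   bit 10 = 0  t=0,i=10
  .#..# -> #   bit 9 = 1  t=0,i=1
  .#... -> .   bit 8 = 0  t=3,i=17
  ..### -> .   bit 7 = 0  t=0,i=3
  ..##. -> #   bit 6 = 1  t=5,i=1
  ..#.# -> .   bit 5 = 0  t=0,i=9
  ..#.. -> .   bit 4 = 0  t=0,i=0
  ...## -> #   bit 3 = 1  t=5,i=0
  ...#. -> .   bit 2 = 0  t=1,i=13
  ....# -> .   bit 1 = 0  t=1,i=12
  ..... -> .   bit 0 = 0  t=1,i=11
  bits 11011111000011001000101001001000 = 3742141000

3742141000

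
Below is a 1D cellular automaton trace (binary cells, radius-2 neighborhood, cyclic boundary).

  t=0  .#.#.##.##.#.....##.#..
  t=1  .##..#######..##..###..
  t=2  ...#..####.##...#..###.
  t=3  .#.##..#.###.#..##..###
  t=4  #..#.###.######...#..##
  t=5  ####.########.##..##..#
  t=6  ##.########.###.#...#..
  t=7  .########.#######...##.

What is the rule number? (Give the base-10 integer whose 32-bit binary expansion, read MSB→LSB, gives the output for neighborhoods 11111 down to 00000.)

  ##### -> #   bit 31 = 1  t=1,i=7
  ####. -> .   bit 30 = 0  t=1,i=10
  ###.# -> #   bit 29 = 1  t=2,i=9
  ###.. -> #   bit 28 = 1  t=1,i=11
  ##.## -> #   bit 27 = 1  t=0,i=7
  ##.#. -> #   bit 26 = 1  t=0,i=10
  ##..# -> #   bit 25 = 1  t=1,i=3
  ##... -> #   bit 24 = 1  t=1,i=21
  #.### -> #   bit 23 = 1  t=3,i=9
  #.##. -> #   bit 22 = 1  t=0,i=5
  #.#.# -> .   bit 21 = 0  t=0,i=3
  #.#.. -> #   bit 20 = 1  t=0,i=11
  #..## -> .   bit 19 = 0  t=1,i=4
  #..#. -> #   bit 18 = 1  t=3,i=6
  #...# -> .   bit 17 = 0  t=0,i=22
  #.... -> .   bit 16 = 0  t=0,i=13
  .#### -> #   bit 15 = 1  t=1,i=6
  .###. -> #   bit 14 = 1  t=1,i=19
  .##.# -> #   bit 13 = 1  t=0,i=6
  .##.. -> .   bit 12 = 0  t=1,i=2
  .#.## -> .   bit 11 = 0  t=0,i=4
  .#.#. -> #   bit 10 = 1  t=0,i=2
  .#..# -> #   bit 9 = 1  t=2,i=4
  .#... -> .   bit 8 = 0  t=0,i=12
  ..### -> .   bit 7 = 0  t=1,i=5
  ..##. -> .   bit 6 = 0  t=0,i=17
  ..#.# -> #   bit 5 = 1  t=0,i=1
  ..#.. -> #   bit 4 = 1  t=2,i=3
  ...## -> .   bit 3 = 0  t=0,i=16
  ...#. -> .   bit 2 = 0  t=0,i=0
  ....# -> #   bit 1 = 1  t=0,i=15
  ..... -> #   bit 0 = 1  t=0,i=14
  bits 10111111110101001110011000110011 = 3218400819

3218400819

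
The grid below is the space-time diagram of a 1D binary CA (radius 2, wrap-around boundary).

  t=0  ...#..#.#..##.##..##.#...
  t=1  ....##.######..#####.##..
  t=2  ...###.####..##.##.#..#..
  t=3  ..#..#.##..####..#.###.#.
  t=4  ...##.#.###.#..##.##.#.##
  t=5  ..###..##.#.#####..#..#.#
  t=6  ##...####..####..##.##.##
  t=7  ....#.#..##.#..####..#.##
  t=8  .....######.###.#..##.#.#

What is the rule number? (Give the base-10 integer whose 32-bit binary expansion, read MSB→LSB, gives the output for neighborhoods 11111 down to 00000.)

2728181576

  #####|#  b31=1 t=1,i=9
  ####.|.  b30=0 t=1,i=11
  ###.#|#  b29=1 t=1,i=19
  ###..|.  b28=0 t=1,i=12
  ##.##|.  b27=0 t=0,i=13
  ##.#.|.  b26=0 t=0,i=20
  ##..#|#  b25=1 t=0,i=16
  ##...|.  b24=0 t=1,i=23
  #.###|#  b23=1 t=1,i=7
  #.##.|.  b22=0 t=0,i=14
  #.#.#|.  b21=0 t=4,i=6
  #.#..|#  b20=1 t=0,i=8
  #..##|#  b19=1 t=0,i=10
  #..#.|#  b18=1 t=0,i=5
  #...#|.  b17=0 t=3,i=0
  #....|.  b16=0 t=0,i=23
  .####|#  b15=1 t=1,i=8
  .###.|.  b14=0 t=2,i=4
  .##.#|#  b13=1 t=0,i=12
  .##..|#  b12=1 t=0,i=15
  .#.##|#  b11=1 t=3,i=6
  .#.#.|#  b10=1 t=0,i=7
  .#..#|#  b9=1 t=0,i=4
  .#...|#  b8=1 t=0,i=22
  ..###|.  b7=0 t=1,i=15
  ..##.|#  b6=1 t=0,i=11
  ..#.#|.  b5=0 t=0,i=6
  ..#..|.  b4=0 t=0,i=3
  ...##|#  b3=1 t=1,i=3
  ...#.|.  b2=0 t=0,i=2
  ....#|.  b1=0 t=0,i=1
  .....|.  b0=0 t=0,i=0
  bits 10100010100111001011111101001000 = 2728181576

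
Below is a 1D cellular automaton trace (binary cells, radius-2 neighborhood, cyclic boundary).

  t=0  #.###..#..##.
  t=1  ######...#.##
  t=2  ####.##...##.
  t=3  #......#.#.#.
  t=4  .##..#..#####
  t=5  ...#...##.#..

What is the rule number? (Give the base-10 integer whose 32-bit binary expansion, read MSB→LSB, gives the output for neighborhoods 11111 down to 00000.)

  ##### -> #   bit 31 = 1  t=1,i=0
  ####. -> .   bit 30 = 0  t=1,i=4
  ###.# -> .   bit 29 = 0  t=2,i=3
  ###.. -> #   bit 28 = 1  t=0,i=4
  ##.## -> .   bit 27 = 0  t=2,i=4
  ##.#. -> #   bit 26 = 1  t=0,i=12
  ##..# -> #   bit 25 = 1  t=0,i=5
  ##... -> #   bit 24 = 1  t=1,i=6
  #.### -> #   bit 23 = 1  t=0,i=2
  #.##. -> .   bit 22 = 0  t=2,i=5
  #.#.# -> #   bit 21 = 1  t=0,i=0
  #.#.. -> .   bit 20 = 0  t=3,i=0
  #..## -> #   bit 19 = 1  t=0,i=9
  #..#. -> .   bit 18 = 0  t=0,i=6
  #...# -> .   bit 17 = 0  t=1,i=7
  #.... -> #   bit 16 = 1  t=3,i=2
  .#### -> .   bit 15 = 0  t=1,i=12
  .###. -> #   bit 14 = 1  t=0,i=3
  .##.# -> #   bit 13 = 1  t=0,i=11
  .##.. -> .   bit 12 = 0  t=2,i=6
  .#.## -> #   bit 11 = 1  t=0,i=1
  .#.#. -> #   bit 10 = 1  t=3,i=8
  .#..# -> .   bit 9 = 0  t=0,i=8
  .#... -> #   bit 8 = 1  t=3,i=1
  ..### -> #   bit 7 = 1  t=4,i=8
  ..##. -> .   bit 6 = 0  t=0,i=10
  ..#.# -> .   bit 5 = 0  t=1,i=9
  ..#.. -> .   bit 4 = 0  t=0,i=7
  ...## -> #   bit 3 = 1  t=2,i=9
  ...#. -> .   bit 2 = 0  t=1,i=8
  ....# -> #   bit 1 = 1  t=3,i=5
  ..... -> .   bit 0 = 0  t=3,i=3
  bits 10010111101010010110110110001010 = 2544463242

2544463242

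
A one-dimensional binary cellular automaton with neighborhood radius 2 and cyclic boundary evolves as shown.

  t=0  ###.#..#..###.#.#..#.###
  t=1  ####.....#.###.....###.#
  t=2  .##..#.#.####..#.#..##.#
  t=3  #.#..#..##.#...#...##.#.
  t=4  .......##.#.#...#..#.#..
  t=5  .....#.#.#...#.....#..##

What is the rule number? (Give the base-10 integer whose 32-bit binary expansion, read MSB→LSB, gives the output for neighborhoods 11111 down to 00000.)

3834206562

  [31] ##### => #  t=0,i=0
  [30] ####. => #  t=0,i=1
  [29] ###.# => #  t=0,i=2
  [28] ###.. => .  t=1,i=3
  [27] ##.## => .  t=1,i=22
  [26] ##.#. => #  t=0,i=3
  [25] ##..# => .  t=2,i=3
  [24] ##... => .  t=1,i=4
  [23] #.### => #  t=0,i=21
  [22] #.##. => .  t=2,i=1
  [21] #.#.# => .  t=0,i=14
  [20] #.#.. => .  t=0,i=4
  [19] #..## => #  t=0,i=9
  [18] #..#. => .  t=0,i=6
  [17] #...# => .  t=3,i=13
  [16] #.... => #  t=1,i=5
  [15] .#### => .  t=0,i=22
  [14] .###. => #  t=0,i=11
  [13] .##.# => .  t=2,i=21
  [12] .##.. => #  t=2,i=2
  [11] .#.## => #  t=0,i=20
  [10] .#.#. => .  t=0,i=15
  [9] .#..# => .  t=0,i=5
  [8] .#... => #  t=3,i=12
  [7] ..### => .  t=0,i=10
  [6] ..##. => #  t=2,i=20
  [5] ..#.# => #  t=0,i=19
  [4] ..#.. => .  t=0,i=7
  [3] ...## => .  t=1,i=18
  [2] ...#. => .  t=1,i=8
  [1] ....# => #  t=1,i=7
  [0] ..... => .  t=1,i=6
  bits 11100100100010010101100101100010 = 3834206562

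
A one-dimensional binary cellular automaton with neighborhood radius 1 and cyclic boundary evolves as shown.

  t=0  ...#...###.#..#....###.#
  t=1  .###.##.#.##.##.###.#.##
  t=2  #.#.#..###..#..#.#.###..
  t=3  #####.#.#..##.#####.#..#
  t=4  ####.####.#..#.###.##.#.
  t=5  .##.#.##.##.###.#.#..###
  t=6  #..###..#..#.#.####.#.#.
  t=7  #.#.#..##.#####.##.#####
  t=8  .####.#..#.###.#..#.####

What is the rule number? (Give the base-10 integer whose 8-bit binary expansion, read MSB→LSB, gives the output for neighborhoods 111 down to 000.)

167

  [7] ### => #  t=0,i=8
  [6] ##. => .  t=0,i=9
  [5] #.# => #  t=0,i=10
  [4] #.. => .  t=0,i=0
  [3] .## => .  t=0,i=7
  [2] .#. => #  t=0,i=3
  [1] ..# => #  t=0,i=2
  [0] ... => #  t=0,i=1
  bits 10100111 = 167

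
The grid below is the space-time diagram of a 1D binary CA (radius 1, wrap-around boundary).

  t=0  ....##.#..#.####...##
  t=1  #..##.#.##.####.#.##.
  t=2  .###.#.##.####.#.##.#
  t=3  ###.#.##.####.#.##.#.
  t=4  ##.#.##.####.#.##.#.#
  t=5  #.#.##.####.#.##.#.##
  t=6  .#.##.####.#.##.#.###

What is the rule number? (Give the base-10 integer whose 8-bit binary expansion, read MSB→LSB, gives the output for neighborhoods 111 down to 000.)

  ### -> #   bit 7 = 1  t=0,i=13
  ##. -> .   bit 6 = 0  t=0,i=5
  #.# -> #   bit 5 = 1  t=0,i=6
  #.. -> #   bit 4 = 1  t=0,i=0
  .## -> #   bit 3 = 1  t=0,i=4
  .#. -> .   bit 2 = 0  t=0,i=7
  ..# -> #   bit 1 = 1  t=0,i=3
  ... -> .   bit 0 = 0  t=0,i=1
  bits 10111010 = 186

186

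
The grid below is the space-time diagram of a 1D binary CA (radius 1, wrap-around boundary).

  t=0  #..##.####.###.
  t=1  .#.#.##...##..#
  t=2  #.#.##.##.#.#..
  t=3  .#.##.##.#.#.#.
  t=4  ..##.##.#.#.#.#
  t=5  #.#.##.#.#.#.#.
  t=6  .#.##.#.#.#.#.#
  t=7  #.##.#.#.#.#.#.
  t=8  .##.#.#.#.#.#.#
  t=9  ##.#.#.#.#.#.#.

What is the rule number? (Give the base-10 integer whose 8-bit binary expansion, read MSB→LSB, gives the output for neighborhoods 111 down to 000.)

  [7] ### => .  t=0,i=7
  [6] ##. => .  t=0,i=4
  [5] #.# => #  t=0,i=5
  [4] #.. => #  t=0,i=1
  [3] .## => #  t=0,i=3
  [2] .#. => .  t=0,i=0
  [1] ..# => .  t=0,i=2
  [0] ... => #  t=1,i=8
  bits 00111001 = 57

57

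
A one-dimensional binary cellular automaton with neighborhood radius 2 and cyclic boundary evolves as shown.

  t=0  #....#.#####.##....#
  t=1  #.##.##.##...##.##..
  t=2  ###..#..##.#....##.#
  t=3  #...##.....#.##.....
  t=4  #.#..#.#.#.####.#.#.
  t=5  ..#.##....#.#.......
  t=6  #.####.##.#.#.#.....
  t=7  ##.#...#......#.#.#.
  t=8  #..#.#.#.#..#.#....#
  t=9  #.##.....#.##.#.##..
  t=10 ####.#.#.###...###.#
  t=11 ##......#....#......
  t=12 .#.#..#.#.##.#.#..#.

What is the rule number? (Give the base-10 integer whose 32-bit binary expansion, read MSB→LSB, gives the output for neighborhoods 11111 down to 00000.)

2153224242

  ##### -> #   bit 31 = 1  t=0,i=9
  ####. -> .   bit 30 = 0  t=0,i=10
  ###.# -> .   bit 29 = 0  t=0,i=11
  ###.. -> .   bit 28 = 0  t=2,i=2
  ##.## -> .   bit 27 = 0  t=0,i=12
  ##.#. -> .   bit 26 = 0  t=2,i=10
  ##..# -> .   bit 25 = 0  t=1,i=18
  ##... -> .   bit 24 = 0  t=0,i=1
  #.### -> .   bit 23 = 0  t=0,i=7
  #.##. -> #   bit 22 = 1  t=0,i=13
  #.#.# -> .   bit 21 = 0  t=4,i=0
  #.#.. -> #   bit 20 = 1  t=2,i=11
  #..## -> .   bit 19 = 0  t=2,i=7
  #..#. -> #   bit 18 = 1  t=1,i=19
  #...# -> #   bit 17 = 1  t=1,i=11
  #.... -> #   bit 16 = 1  t=0,i=2
  .#### -> #   bit 15 = 1  t=0,i=8
  .###. -> .   bit 14 = 0  t=10,i=10
  .##.# -> .   bit 13 = 0  t=1,i=3
  .##.. -> #   bit 12 = 1  t=0,i=0
  .#.## -> #   bit 11 = 1  t=0,i=6
  .#.#. -> .   bit 10 = 0  t=4,i=1
  .#..# -> .   bit 9 = 0  t=2,i=6
  .#... -> .   bit 8 = 0  t=2,i=12
  ..### -> .   bit 7 = 0  t=10,i=15
  ..##. -> .   bit 6 = 0  t=0,i=19
  ..#.# -> #   bit 5 = 1  t=0,i=5
  ..#.. -> #   bit 4 = 1  t=2,i=5
  ...## -> .   bit 3 = 0  t=0,i=18
  ...#. -> .   bit 2 = 0  t=0,i=4
  ....# -> #   bit 1 = 1  t=0,i=3
  ..... -> .   bit 0 = 0  t=3,i=8
  bits 10000000010101111001100000110010 = 2153224242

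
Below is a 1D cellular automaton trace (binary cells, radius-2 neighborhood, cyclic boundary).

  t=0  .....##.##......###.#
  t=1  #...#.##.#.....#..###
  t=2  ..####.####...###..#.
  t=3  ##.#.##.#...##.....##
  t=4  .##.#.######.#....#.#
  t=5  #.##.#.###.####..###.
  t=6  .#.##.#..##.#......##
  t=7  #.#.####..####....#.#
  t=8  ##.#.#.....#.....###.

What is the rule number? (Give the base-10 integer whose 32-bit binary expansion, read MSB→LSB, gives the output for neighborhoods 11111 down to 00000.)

  [31] ##### => #  t=4,i=8
  [30] ####. => .  t=1,i=20
  [29] ###.# => #  t=0,i=18
  [28] ###.. => .  t=1,i=0
  [27] ##.## => #  t=0,i=7
  [26] ##.#. => #  t=0,i=19
  [25] ##..# => .  t=2,i=17
  [24] ##... => .  t=0,i=10
  [23] #.### => .  t=2,i=7
  [22] #.##. => .  t=0,i=8
  [21] #.#.# => .  t=3,i=3
  [20] #.#.. => #  t=0,i=20
  [19] #..## => .  t=1,i=17
  [18] #..#. => .  t=2,i=18
  [17] #...# => #  t=1,i=2
  [16] #.... => .  t=0,i=1
  [15] .#### => #  t=1,i=19
  [14] .###. => .  t=0,i=17
  [13] .##.# => #  t=0,i=6
  [12] .##.. => #  t=0,i=9
  [11] .#.## => #  t=1,i=5
  [10] .#.#. => #  t=4,i=19
  [9] .#..# => #  t=1,i=16
  [8] .#... => #  t=0,i=0
  [7] ..### => .  t=0,i=16
  [6] ..##. => .  t=0,i=5
  [5] ..#.# => #  t=1,i=4
  [4] ..#.. => #  t=1,i=15
  [3] ...## => #  t=0,i=4
  [2] ...#. => #  t=1,i=3
  [1] ....# => .  t=0,i=3
  [0] ..... => .  t=0,i=2
  bits 10101100000100101011111100111100 = 2886909756

2886909756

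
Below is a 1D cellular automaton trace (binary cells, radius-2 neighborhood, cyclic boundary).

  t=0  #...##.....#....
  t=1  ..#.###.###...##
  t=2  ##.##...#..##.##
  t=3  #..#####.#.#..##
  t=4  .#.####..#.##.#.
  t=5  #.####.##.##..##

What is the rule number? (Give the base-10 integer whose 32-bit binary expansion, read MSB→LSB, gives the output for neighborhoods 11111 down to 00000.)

3287718599

  #####|#  b31=1 t=3,i=5
  ####.|#  b30=1 t=2,i=0
  ###.#|.  b29=0 t=1,i=6
  ###..|.  b28=0 t=1,i=10
  ##.##|.  b27=0 t=1,i=7
  ##.#.|.  b26=0 t=3,i=8
  ##..#|#  b25=1 t=1,i=0
  ##...|#  b24=1 t=0,i=6
  #.###|#  b23=1 t=1,i=4
  #.##.|#  b22=1 t=2,i=3
  #.#.#|#  b21=1 t=3,i=9
  #.#..|#  b20=1 t=3,i=11
  #..##|.  b19=0 t=2,i=10
  #..#.|#  b18=1 t=1,i=1
  #...#|#  b17=1 t=0,i=2
  #....|.  b16=0 t=0,i=7
  .####|#  b15=1 t=2,i=15
  .###.|.  b14=0 t=1,i=5
  .##.#|.  b13=0 t=2,i=12
  .##..|#  b12=1 t=0,i=5
  .#.##|#  b11=1 t=1,i=3
  .#.#.|.  b10=0 t=3,i=10
  .#..#|#  b9=1 t=2,i=9
  .#...|.  b8=0 t=0,i=1
  ..###|#  b7=1 t=3,i=3
  ..##.|#  b6=1 t=0,i=4
  ..#.#|.  b5=0 t=1,i=2
  ..#..|.  b4=0 t=0,i=0
  ...##|.  b3=0 t=0,i=3
  ...#.|#  b2=1 t=0,i=10
  ....#|#  b1=1 t=0,i=9
  .....|#  b0=1 t=0,i=8
  bits 11000011111101101001101011000111 = 3287718599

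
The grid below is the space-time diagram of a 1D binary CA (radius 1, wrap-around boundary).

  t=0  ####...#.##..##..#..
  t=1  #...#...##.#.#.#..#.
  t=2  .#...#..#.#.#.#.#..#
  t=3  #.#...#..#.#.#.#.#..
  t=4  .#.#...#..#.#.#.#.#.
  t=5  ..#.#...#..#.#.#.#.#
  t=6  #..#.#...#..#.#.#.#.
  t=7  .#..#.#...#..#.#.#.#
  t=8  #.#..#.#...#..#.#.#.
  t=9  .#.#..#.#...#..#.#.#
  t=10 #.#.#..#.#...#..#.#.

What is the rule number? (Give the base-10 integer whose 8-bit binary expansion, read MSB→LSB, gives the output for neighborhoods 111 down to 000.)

  ###|.  b7=0 t=0,i=1
  ##.|.  b6=0 t=0,i=3
  #.#|#  b5=1 t=0,i=8
  #..|#  b4=1 t=0,i=4
  .##|#  b3=1 t=0,i=0
  .#.|.  b2=0 t=0,i=7
  ..#|.  b1=0 t=0,i=6
  ...|.  b0=0 t=0,i=5
  bits 00111000 = 56

56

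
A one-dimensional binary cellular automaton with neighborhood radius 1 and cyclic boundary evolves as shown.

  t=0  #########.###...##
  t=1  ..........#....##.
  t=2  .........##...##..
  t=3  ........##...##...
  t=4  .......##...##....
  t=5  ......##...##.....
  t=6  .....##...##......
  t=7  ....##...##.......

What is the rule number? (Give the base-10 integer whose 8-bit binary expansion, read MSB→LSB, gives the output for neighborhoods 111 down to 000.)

  nb ###: next=.  (t=0,i=0, bit7=0)
  nb ##.: next=.  (t=0,i=8, bit6=0)
  nb #.#: next=.  (t=0,i=9, bit5=0)
  nb #..: next=.  (t=0,i=13, bit4=0)
  nb .##: next=#  (t=0,i=10, bit3=1)
  nb .#.: next=#  (t=1,i=10, bit2=1)
  nb ..#: next=#  (t=0,i=15, bit1=1)
  nb ...: next=.  (t=0,i=14, bit0=0)
  bits 00001110 = 14

14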